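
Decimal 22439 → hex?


Divide by 16 repeatedly:
22439 ÷ 16 = 1402 remainder 7 (7)
1402 ÷ 16 = 87 remainder 10 (A)
87 ÷ 16 = 5 remainder 7 (7)
5 ÷ 16 = 0 remainder 5 (5)
Reading remainders bottom-up:
= 0x57A7


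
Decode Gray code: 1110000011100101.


Gray code: 1110000011100101
MSB stays the same: 1
Each subsequent bit = prev_binary XOR current_gray:
  B[1] = 1 XOR 1 = 0
  B[2] = 0 XOR 1 = 1
  B[3] = 1 XOR 0 = 1
  B[4] = 1 XOR 0 = 1
  B[5] = 1 XOR 0 = 1
  B[6] = 1 XOR 0 = 1
  B[7] = 1 XOR 0 = 1
  B[8] = 1 XOR 1 = 0
  B[9] = 0 XOR 1 = 1
  B[10] = 1 XOR 1 = 0
  B[11] = 0 XOR 0 = 0
  B[12] = 0 XOR 0 = 0
  B[13] = 0 XOR 1 = 1
  B[14] = 1 XOR 0 = 1
  B[15] = 1 XOR 1 = 0
= 1011111101000110 (48966 decimal)


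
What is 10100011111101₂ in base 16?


Group into 4-bit nibbles: 0010100011111101
  0010 = 2
  1000 = 8
  1111 = F
  1101 = D
= 0x28FD


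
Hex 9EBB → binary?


Each hex digit → 4 binary bits:
  9 = 1001
  E = 1110
  B = 1011
  B = 1011
Concatenate: 1001 1110 1011 1011
= 1001111010111011


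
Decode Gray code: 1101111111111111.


Gray code: 1101111111111111
MSB stays the same: 1
Each subsequent bit = prev_binary XOR current_gray:
  B[1] = 1 XOR 1 = 0
  B[2] = 0 XOR 0 = 0
  B[3] = 0 XOR 1 = 1
  B[4] = 1 XOR 1 = 0
  B[5] = 0 XOR 1 = 1
  B[6] = 1 XOR 1 = 0
  B[7] = 0 XOR 1 = 1
  B[8] = 1 XOR 1 = 0
  B[9] = 0 XOR 1 = 1
  B[10] = 1 XOR 1 = 0
  B[11] = 0 XOR 1 = 1
  B[12] = 1 XOR 1 = 0
  B[13] = 0 XOR 1 = 1
  B[14] = 1 XOR 1 = 0
  B[15] = 0 XOR 1 = 1
= 1001010101010101 (38229 decimal)


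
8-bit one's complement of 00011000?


Original: 00011000
Invert all bits:
  bit 0: 0 → 1
  bit 1: 0 → 1
  bit 2: 0 → 1
  bit 3: 1 → 0
  bit 4: 1 → 0
  bit 5: 0 → 1
  bit 6: 0 → 1
  bit 7: 0 → 1
= 11100111


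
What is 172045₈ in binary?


Each octal digit → 3 binary bits:
  1 = 001
  7 = 111
  2 = 010
  0 = 000
  4 = 100
  5 = 101
Concatenate: 001 111 010 000 100 101
= 001111010000100101


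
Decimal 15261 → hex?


Divide by 16 repeatedly:
15261 ÷ 16 = 953 remainder 13 (D)
953 ÷ 16 = 59 remainder 9 (9)
59 ÷ 16 = 3 remainder 11 (B)
3 ÷ 16 = 0 remainder 3 (3)
Reading remainders bottom-up:
= 0x3B9D


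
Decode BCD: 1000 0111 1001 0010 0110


Each 4-bit group → digit:
  1000 → 8
  0111 → 7
  1001 → 9
  0010 → 2
  0110 → 6
= 87926


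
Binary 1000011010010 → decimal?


Positional values:
Bit 1: 1 × 2^1 = 2
Bit 4: 1 × 2^4 = 16
Bit 6: 1 × 2^6 = 64
Bit 7: 1 × 2^7 = 128
Bit 12: 1 × 2^12 = 4096
Sum = 2 + 16 + 64 + 128 + 4096
= 4306


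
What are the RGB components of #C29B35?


Hex: #C29B35
R = C2₁₆ = 194
G = 9B₁₆ = 155
B = 35₁₆ = 53
= RGB(194, 155, 53)


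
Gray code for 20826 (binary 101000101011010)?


Binary: 101000101011010
Gray code: G = B XOR (B >> 1)
B >> 1 = 010100010101101
101000101011010 XOR 010100010101101:
  1 XOR 0 = 1
  0 XOR 1 = 1
  1 XOR 0 = 1
  0 XOR 1 = 1
  0 XOR 0 = 0
  0 XOR 0 = 0
  1 XOR 0 = 1
  0 XOR 1 = 1
  1 XOR 0 = 1
  0 XOR 1 = 1
  1 XOR 0 = 1
  1 XOR 1 = 0
  0 XOR 1 = 1
  1 XOR 0 = 1
  0 XOR 1 = 1
= 111100111110111


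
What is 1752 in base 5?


Divide by 5 repeatedly:
1752 ÷ 5 = 350 remainder 2
350 ÷ 5 = 70 remainder 0
70 ÷ 5 = 14 remainder 0
14 ÷ 5 = 2 remainder 4
2 ÷ 5 = 0 remainder 2
Reading remainders bottom-up:
= 24002


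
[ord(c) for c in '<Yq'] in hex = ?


String: '<Yq'  (3 characters)
Per-character ASCII lookup:
  '<': special character: '<' = 60 → 0x3C
  'Y': uppercase starts at 65: 'Y' = 65 + 24 = 89 → 0x59
  'q': lowercase starts at 97: 'q' = 97 + 16 = 113 → 0x71
= 0x3C 0x59 0x71


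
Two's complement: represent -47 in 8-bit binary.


Original: 00101111
Step 1 - Invert all bits: 11010000
Step 2 - Add 1: 11010000 + 1
= 11010001 (represents -47)


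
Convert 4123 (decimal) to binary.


Divide by 2 repeatedly:
4123 ÷ 2 = 2061 remainder 1
2061 ÷ 2 = 1030 remainder 1
1030 ÷ 2 = 515 remainder 0
515 ÷ 2 = 257 remainder 1
257 ÷ 2 = 128 remainder 1
128 ÷ 2 = 64 remainder 0
64 ÷ 2 = 32 remainder 0
32 ÷ 2 = 16 remainder 0
16 ÷ 2 = 8 remainder 0
8 ÷ 2 = 4 remainder 0
4 ÷ 2 = 2 remainder 0
2 ÷ 2 = 1 remainder 0
1 ÷ 2 = 0 remainder 1
Reading remainders bottom-up:
= 1000000011011


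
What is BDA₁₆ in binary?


Each hex digit → 4 binary bits:
  B = 1011
  D = 1101
  A = 1010
Concatenate: 1011 1101 1010
= 101111011010


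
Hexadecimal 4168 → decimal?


Positional values:
Position 0: 8 × 16^0 = 8 × 1 = 8
Position 1: 6 × 16^1 = 6 × 16 = 96
Position 2: 1 × 16^2 = 1 × 256 = 256
Position 3: 4 × 16^3 = 4 × 4096 = 16384
Sum = 8 + 96 + 256 + 16384
= 16744


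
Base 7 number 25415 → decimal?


Positional values (base 7):
  5 × 7^0 = 5 × 1 = 5
  1 × 7^1 = 1 × 7 = 7
  4 × 7^2 = 4 × 49 = 196
  5 × 7^3 = 5 × 343 = 1715
  2 × 7^4 = 2 × 2401 = 4802
Sum = 5 + 7 + 196 + 1715 + 4802
= 6725


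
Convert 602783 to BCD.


Each digit → 4-bit binary:
  6 → 0110
  0 → 0000
  2 → 0010
  7 → 0111
  8 → 1000
  3 → 0011
= 0110 0000 0010 0111 1000 0011


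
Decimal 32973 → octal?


Divide by 8 repeatedly:
32973 ÷ 8 = 4121 remainder 5
4121 ÷ 8 = 515 remainder 1
515 ÷ 8 = 64 remainder 3
64 ÷ 8 = 8 remainder 0
8 ÷ 8 = 1 remainder 0
1 ÷ 8 = 0 remainder 1
Reading remainders bottom-up:
= 0o100315


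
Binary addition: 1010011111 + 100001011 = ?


Align and add column by column (LSB to MSB, carry propagating):
  01010011111
+ 00100001011
  -----------
  col 0: 1 + 1 + 0 (carry in) = 2 → bit 0, carry out 1
  col 1: 1 + 1 + 1 (carry in) = 3 → bit 1, carry out 1
  col 2: 1 + 0 + 1 (carry in) = 2 → bit 0, carry out 1
  col 3: 1 + 1 + 1 (carry in) = 3 → bit 1, carry out 1
  col 4: 1 + 0 + 1 (carry in) = 2 → bit 0, carry out 1
  col 5: 0 + 0 + 1 (carry in) = 1 → bit 1, carry out 0
  col 6: 0 + 0 + 0 (carry in) = 0 → bit 0, carry out 0
  col 7: 1 + 0 + 0 (carry in) = 1 → bit 1, carry out 0
  col 8: 0 + 1 + 0 (carry in) = 1 → bit 1, carry out 0
  col 9: 1 + 0 + 0 (carry in) = 1 → bit 1, carry out 0
  col 10: 0 + 0 + 0 (carry in) = 0 → bit 0, carry out 0
Reading bits MSB→LSB: 01110101010
Strip leading zeros: 1110101010
= 1110101010


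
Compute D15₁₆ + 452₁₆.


Align and add column by column (LSB to MSB, each column mod 16 with carry):
  0D15
+ 0452
  ----
  col 0: 5(5) + 2(2) + 0 (carry in) = 7 → 7(7), carry out 0
  col 1: 1(1) + 5(5) + 0 (carry in) = 6 → 6(6), carry out 0
  col 2: D(13) + 4(4) + 0 (carry in) = 17 → 1(1), carry out 1
  col 3: 0(0) + 0(0) + 1 (carry in) = 1 → 1(1), carry out 0
Reading digits MSB→LSB: 1167
Strip leading zeros: 1167
= 0x1167


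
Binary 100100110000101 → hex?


Group into 4-bit nibbles: 0100100110000101
  0100 = 4
  1001 = 9
  1000 = 8
  0101 = 5
= 0x4985


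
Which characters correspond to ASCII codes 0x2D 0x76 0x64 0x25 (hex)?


Codes (hex): 0x2D 0x76 0x64 0x25
Per-code ASCII lookup:
  0x2D = 45  (special character) → '-'
  0x76 = 118  (range 97-122: lowercase, 118 - 97 = 21) → 'v'
  0x64 = 100  (range 97-122: lowercase, 100 - 97 = 3) → 'd'
  0x25 = 37  (special character) → '%'
= '-vd%'


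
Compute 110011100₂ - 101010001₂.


Align and subtract column by column (LSB to MSB, borrowing when needed):
  110011100
- 101010001
  ---------
  col 0: (0 - 0 borrow-in) - 1 → borrow from next column: (0+2) - 1 = 1, borrow out 1
  col 1: (0 - 1 borrow-in) - 0 → borrow from next column: (-1+2) - 0 = 1, borrow out 1
  col 2: (1 - 1 borrow-in) - 0 → 0 - 0 = 0, borrow out 0
  col 3: (1 - 0 borrow-in) - 0 → 1 - 0 = 1, borrow out 0
  col 4: (1 - 0 borrow-in) - 1 → 1 - 1 = 0, borrow out 0
  col 5: (0 - 0 borrow-in) - 0 → 0 - 0 = 0, borrow out 0
  col 6: (0 - 0 borrow-in) - 1 → borrow from next column: (0+2) - 1 = 1, borrow out 1
  col 7: (1 - 1 borrow-in) - 0 → 0 - 0 = 0, borrow out 0
  col 8: (1 - 0 borrow-in) - 1 → 1 - 1 = 0, borrow out 0
Reading bits MSB→LSB: 001001011
Strip leading zeros: 1001011
= 1001011


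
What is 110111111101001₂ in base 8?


Group into 3-bit groups: 110111111101001
  110 = 6
  111 = 7
  111 = 7
  101 = 5
  001 = 1
= 0o67751


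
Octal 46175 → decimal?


Positional values:
Position 0: 5 × 8^0 = 5
Position 1: 7 × 8^1 = 56
Position 2: 1 × 8^2 = 64
Position 3: 6 × 8^3 = 3072
Position 4: 4 × 8^4 = 16384
Sum = 5 + 56 + 64 + 3072 + 16384
= 19581


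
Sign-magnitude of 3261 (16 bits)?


Sign bit: 0 (positive)
Magnitude: 3261 = 000110010111101
= 0000110010111101


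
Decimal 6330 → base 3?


Divide by 3 repeatedly:
6330 ÷ 3 = 2110 remainder 0
2110 ÷ 3 = 703 remainder 1
703 ÷ 3 = 234 remainder 1
234 ÷ 3 = 78 remainder 0
78 ÷ 3 = 26 remainder 0
26 ÷ 3 = 8 remainder 2
8 ÷ 3 = 2 remainder 2
2 ÷ 3 = 0 remainder 2
Reading remainders bottom-up:
= 22200110


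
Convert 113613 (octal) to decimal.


Positional values:
Position 0: 3 × 8^0 = 3
Position 1: 1 × 8^1 = 8
Position 2: 6 × 8^2 = 384
Position 3: 3 × 8^3 = 1536
Position 4: 1 × 8^4 = 4096
Position 5: 1 × 8^5 = 32768
Sum = 3 + 8 + 384 + 1536 + 4096 + 32768
= 38795


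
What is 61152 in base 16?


Divide by 16 repeatedly:
61152 ÷ 16 = 3822 remainder 0 (0)
3822 ÷ 16 = 238 remainder 14 (E)
238 ÷ 16 = 14 remainder 14 (E)
14 ÷ 16 = 0 remainder 14 (E)
Reading remainders bottom-up:
= 0xEEE0


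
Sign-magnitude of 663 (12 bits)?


Sign bit: 0 (positive)
Magnitude: 663 = 01010010111
= 001010010111


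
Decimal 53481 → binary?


Divide by 2 repeatedly:
53481 ÷ 2 = 26740 remainder 1
26740 ÷ 2 = 13370 remainder 0
13370 ÷ 2 = 6685 remainder 0
6685 ÷ 2 = 3342 remainder 1
3342 ÷ 2 = 1671 remainder 0
1671 ÷ 2 = 835 remainder 1
835 ÷ 2 = 417 remainder 1
417 ÷ 2 = 208 remainder 1
208 ÷ 2 = 104 remainder 0
104 ÷ 2 = 52 remainder 0
52 ÷ 2 = 26 remainder 0
26 ÷ 2 = 13 remainder 0
13 ÷ 2 = 6 remainder 1
6 ÷ 2 = 3 remainder 0
3 ÷ 2 = 1 remainder 1
1 ÷ 2 = 0 remainder 1
Reading remainders bottom-up:
= 1101000011101001


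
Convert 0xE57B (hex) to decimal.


Positional values:
Position 0: B × 16^0 = 11 × 1 = 11
Position 1: 7 × 16^1 = 7 × 16 = 112
Position 2: 5 × 16^2 = 5 × 256 = 1280
Position 3: E × 16^3 = 14 × 4096 = 57344
Sum = 11 + 112 + 1280 + 57344
= 58747


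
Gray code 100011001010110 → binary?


Gray code: 100011001010110
MSB stays the same: 1
Each subsequent bit = prev_binary XOR current_gray:
  B[1] = 1 XOR 0 = 1
  B[2] = 1 XOR 0 = 1
  B[3] = 1 XOR 0 = 1
  B[4] = 1 XOR 1 = 0
  B[5] = 0 XOR 1 = 1
  B[6] = 1 XOR 0 = 1
  B[7] = 1 XOR 0 = 1
  B[8] = 1 XOR 1 = 0
  B[9] = 0 XOR 0 = 0
  B[10] = 0 XOR 1 = 1
  B[11] = 1 XOR 0 = 1
  B[12] = 1 XOR 1 = 0
  B[13] = 0 XOR 1 = 1
  B[14] = 1 XOR 0 = 1
= 111101110011011 (31643 decimal)


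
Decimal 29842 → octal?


Divide by 8 repeatedly:
29842 ÷ 8 = 3730 remainder 2
3730 ÷ 8 = 466 remainder 2
466 ÷ 8 = 58 remainder 2
58 ÷ 8 = 7 remainder 2
7 ÷ 8 = 0 remainder 7
Reading remainders bottom-up:
= 0o72222


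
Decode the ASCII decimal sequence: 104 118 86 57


Codes (decimal): 104 118 86 57
Per-code ASCII lookup:
  104  (range 97-122: lowercase, 104 - 97 = 7) → 'h'
  118  (range 97-122: lowercase, 118 - 97 = 21) → 'v'
  86  (range 65-90: uppercase, 86 - 65 = 21) → 'V'
  57  (range 48-57: digits, 57 - 48 = 9) → '9'
= 'hvV9'


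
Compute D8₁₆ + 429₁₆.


Align and add column by column (LSB to MSB, each column mod 16 with carry):
  00D8
+ 0429
  ----
  col 0: 8(8) + 9(9) + 0 (carry in) = 17 → 1(1), carry out 1
  col 1: D(13) + 2(2) + 1 (carry in) = 16 → 0(0), carry out 1
  col 2: 0(0) + 4(4) + 1 (carry in) = 5 → 5(5), carry out 0
  col 3: 0(0) + 0(0) + 0 (carry in) = 0 → 0(0), carry out 0
Reading digits MSB→LSB: 0501
Strip leading zeros: 501
= 0x501


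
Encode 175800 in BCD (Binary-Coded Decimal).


Each digit → 4-bit binary:
  1 → 0001
  7 → 0111
  5 → 0101
  8 → 1000
  0 → 0000
  0 → 0000
= 0001 0111 0101 1000 0000 0000


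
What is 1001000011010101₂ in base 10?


Positional values:
Bit 0: 1 × 2^0 = 1
Bit 2: 1 × 2^2 = 4
Bit 4: 1 × 2^4 = 16
Bit 6: 1 × 2^6 = 64
Bit 7: 1 × 2^7 = 128
Bit 12: 1 × 2^12 = 4096
Bit 15: 1 × 2^15 = 32768
Sum = 1 + 4 + 16 + 64 + 128 + 4096 + 32768
= 37077


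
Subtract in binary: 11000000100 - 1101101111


Align and subtract column by column (LSB to MSB, borrowing when needed):
  11000000100
- 01101101111
  -----------
  col 0: (0 - 0 borrow-in) - 1 → borrow from next column: (0+2) - 1 = 1, borrow out 1
  col 1: (0 - 1 borrow-in) - 1 → borrow from next column: (-1+2) - 1 = 0, borrow out 1
  col 2: (1 - 1 borrow-in) - 1 → borrow from next column: (0+2) - 1 = 1, borrow out 1
  col 3: (0 - 1 borrow-in) - 1 → borrow from next column: (-1+2) - 1 = 0, borrow out 1
  col 4: (0 - 1 borrow-in) - 0 → borrow from next column: (-1+2) - 0 = 1, borrow out 1
  col 5: (0 - 1 borrow-in) - 1 → borrow from next column: (-1+2) - 1 = 0, borrow out 1
  col 6: (0 - 1 borrow-in) - 1 → borrow from next column: (-1+2) - 1 = 0, borrow out 1
  col 7: (0 - 1 borrow-in) - 0 → borrow from next column: (-1+2) - 0 = 1, borrow out 1
  col 8: (0 - 1 borrow-in) - 1 → borrow from next column: (-1+2) - 1 = 0, borrow out 1
  col 9: (1 - 1 borrow-in) - 1 → borrow from next column: (0+2) - 1 = 1, borrow out 1
  col 10: (1 - 1 borrow-in) - 0 → 0 - 0 = 0, borrow out 0
Reading bits MSB→LSB: 01010010101
Strip leading zeros: 1010010101
= 1010010101


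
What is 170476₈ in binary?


Each octal digit → 3 binary bits:
  1 = 001
  7 = 111
  0 = 000
  4 = 100
  7 = 111
  6 = 110
Concatenate: 001 111 000 100 111 110
= 001111000100111110


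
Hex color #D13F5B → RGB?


Hex: #D13F5B
R = D1₁₆ = 209
G = 3F₁₆ = 63
B = 5B₁₆ = 91
= RGB(209, 63, 91)


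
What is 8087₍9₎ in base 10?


Positional values (base 9):
  7 × 9^0 = 7 × 1 = 7
  8 × 9^1 = 8 × 9 = 72
  0 × 9^2 = 0 × 81 = 0
  8 × 9^3 = 8 × 729 = 5832
Sum = 7 + 72 + 0 + 5832
= 5911


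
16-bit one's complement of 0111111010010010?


Original: 0111111010010010
Invert all bits:
  bit 0: 0 → 1
  bit 1: 1 → 0
  bit 2: 1 → 0
  bit 3: 1 → 0
  bit 4: 1 → 0
  bit 5: 1 → 0
  bit 6: 1 → 0
  bit 7: 0 → 1
  bit 8: 1 → 0
  bit 9: 0 → 1
  bit 10: 0 → 1
  bit 11: 1 → 0
  bit 12: 0 → 1
  bit 13: 0 → 1
  bit 14: 1 → 0
  bit 15: 0 → 1
= 1000000101101101


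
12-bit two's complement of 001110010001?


Original: 001110010001
Step 1 - Invert all bits: 110001101110
Step 2 - Add 1: 110001101110 + 1
= 110001101111 (represents -913)


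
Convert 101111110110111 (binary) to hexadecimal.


Group into 4-bit nibbles: 0101111110110111
  0101 = 5
  1111 = F
  1011 = B
  0111 = 7
= 0x5FB7


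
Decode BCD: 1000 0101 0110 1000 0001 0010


Each 4-bit group → digit:
  1000 → 8
  0101 → 5
  0110 → 6
  1000 → 8
  0001 → 1
  0010 → 2
= 856812


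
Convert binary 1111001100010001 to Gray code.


Binary: 1111001100010001
Gray code: G = B XOR (B >> 1)
B >> 1 = 0111100110001000
1111001100010001 XOR 0111100110001000:
  1 XOR 0 = 1
  1 XOR 1 = 0
  1 XOR 1 = 0
  1 XOR 1 = 0
  0 XOR 1 = 1
  0 XOR 0 = 0
  1 XOR 0 = 1
  1 XOR 1 = 0
  0 XOR 1 = 1
  0 XOR 0 = 0
  0 XOR 0 = 0
  1 XOR 0 = 1
  0 XOR 1 = 1
  0 XOR 0 = 0
  0 XOR 0 = 0
  1 XOR 0 = 1
= 1000101010011001


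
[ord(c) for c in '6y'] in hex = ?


String: '6y'  (2 characters)
Per-character ASCII lookup:
  '6': digits start at 48: '6' = 48 + 6 = 54 → 0x36
  'y': lowercase starts at 97: 'y' = 97 + 24 = 121 → 0x79
= 0x36 0x79


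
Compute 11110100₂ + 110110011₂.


Align and add column by column (LSB to MSB, carry propagating):
  0011110100
+ 0110110011
  ----------
  col 0: 0 + 1 + 0 (carry in) = 1 → bit 1, carry out 0
  col 1: 0 + 1 + 0 (carry in) = 1 → bit 1, carry out 0
  col 2: 1 + 0 + 0 (carry in) = 1 → bit 1, carry out 0
  col 3: 0 + 0 + 0 (carry in) = 0 → bit 0, carry out 0
  col 4: 1 + 1 + 0 (carry in) = 2 → bit 0, carry out 1
  col 5: 1 + 1 + 1 (carry in) = 3 → bit 1, carry out 1
  col 6: 1 + 0 + 1 (carry in) = 2 → bit 0, carry out 1
  col 7: 1 + 1 + 1 (carry in) = 3 → bit 1, carry out 1
  col 8: 0 + 1 + 1 (carry in) = 2 → bit 0, carry out 1
  col 9: 0 + 0 + 1 (carry in) = 1 → bit 1, carry out 0
Reading bits MSB→LSB: 1010100111
Strip leading zeros: 1010100111
= 1010100111


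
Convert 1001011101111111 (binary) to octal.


Group into 3-bit groups: 001001011101111111
  001 = 1
  001 = 1
  011 = 3
  101 = 5
  111 = 7
  111 = 7
= 0o113577


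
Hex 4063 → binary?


Each hex digit → 4 binary bits:
  4 = 0100
  0 = 0000
  6 = 0110
  3 = 0011
Concatenate: 0100 0000 0110 0011
= 0100000001100011


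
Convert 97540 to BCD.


Each digit → 4-bit binary:
  9 → 1001
  7 → 0111
  5 → 0101
  4 → 0100
  0 → 0000
= 1001 0111 0101 0100 0000


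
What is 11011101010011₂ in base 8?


Group into 3-bit groups: 011011101010011
  011 = 3
  011 = 3
  101 = 5
  010 = 2
  011 = 3
= 0o33523


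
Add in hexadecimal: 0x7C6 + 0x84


Align and add column by column (LSB to MSB, each column mod 16 with carry):
  07C6
+ 0084
  ----
  col 0: 6(6) + 4(4) + 0 (carry in) = 10 → A(10), carry out 0
  col 1: C(12) + 8(8) + 0 (carry in) = 20 → 4(4), carry out 1
  col 2: 7(7) + 0(0) + 1 (carry in) = 8 → 8(8), carry out 0
  col 3: 0(0) + 0(0) + 0 (carry in) = 0 → 0(0), carry out 0
Reading digits MSB→LSB: 084A
Strip leading zeros: 84A
= 0x84A


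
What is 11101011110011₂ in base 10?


Positional values:
Bit 0: 1 × 2^0 = 1
Bit 1: 1 × 2^1 = 2
Bit 4: 1 × 2^4 = 16
Bit 5: 1 × 2^5 = 32
Bit 6: 1 × 2^6 = 64
Bit 7: 1 × 2^7 = 128
Bit 9: 1 × 2^9 = 512
Bit 11: 1 × 2^11 = 2048
Bit 12: 1 × 2^12 = 4096
Bit 13: 1 × 2^13 = 8192
Sum = 1 + 2 + 16 + 32 + 64 + 128 + 512 + 2048 + 4096 + 8192
= 15091


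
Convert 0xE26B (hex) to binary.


Each hex digit → 4 binary bits:
  E = 1110
  2 = 0010
  6 = 0110
  B = 1011
Concatenate: 1110 0010 0110 1011
= 1110001001101011


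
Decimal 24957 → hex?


Divide by 16 repeatedly:
24957 ÷ 16 = 1559 remainder 13 (D)
1559 ÷ 16 = 97 remainder 7 (7)
97 ÷ 16 = 6 remainder 1 (1)
6 ÷ 16 = 0 remainder 6 (6)
Reading remainders bottom-up:
= 0x617D


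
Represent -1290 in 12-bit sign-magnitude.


Sign bit: 1 (negative)
Magnitude: 1290 = 10100001010
= 110100001010


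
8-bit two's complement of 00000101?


Original: 00000101
Step 1 - Invert all bits: 11111010
Step 2 - Add 1: 11111010 + 1
= 11111011 (represents -5)


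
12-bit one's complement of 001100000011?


Original: 001100000011
Invert all bits:
  bit 0: 0 → 1
  bit 1: 0 → 1
  bit 2: 1 → 0
  bit 3: 1 → 0
  bit 4: 0 → 1
  bit 5: 0 → 1
  bit 6: 0 → 1
  bit 7: 0 → 1
  bit 8: 0 → 1
  bit 9: 0 → 1
  bit 10: 1 → 0
  bit 11: 1 → 0
= 110011111100


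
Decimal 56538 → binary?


Divide by 2 repeatedly:
56538 ÷ 2 = 28269 remainder 0
28269 ÷ 2 = 14134 remainder 1
14134 ÷ 2 = 7067 remainder 0
7067 ÷ 2 = 3533 remainder 1
3533 ÷ 2 = 1766 remainder 1
1766 ÷ 2 = 883 remainder 0
883 ÷ 2 = 441 remainder 1
441 ÷ 2 = 220 remainder 1
220 ÷ 2 = 110 remainder 0
110 ÷ 2 = 55 remainder 0
55 ÷ 2 = 27 remainder 1
27 ÷ 2 = 13 remainder 1
13 ÷ 2 = 6 remainder 1
6 ÷ 2 = 3 remainder 0
3 ÷ 2 = 1 remainder 1
1 ÷ 2 = 0 remainder 1
Reading remainders bottom-up:
= 1101110011011010


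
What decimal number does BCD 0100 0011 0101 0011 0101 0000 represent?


Each 4-bit group → digit:
  0100 → 4
  0011 → 3
  0101 → 5
  0011 → 3
  0101 → 5
  0000 → 0
= 435350


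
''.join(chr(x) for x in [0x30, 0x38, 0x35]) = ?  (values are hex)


Codes (hex): 0x30 0x38 0x35
Per-code ASCII lookup:
  0x30 = 48  (range 48-57: digits, 48 - 48 = 0) → '0'
  0x38 = 56  (range 48-57: digits, 56 - 48 = 8) → '8'
  0x35 = 53  (range 48-57: digits, 53 - 48 = 5) → '5'
= '085'


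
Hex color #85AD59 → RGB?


Hex: #85AD59
R = 85₁₆ = 133
G = AD₁₆ = 173
B = 59₁₆ = 89
= RGB(133, 173, 89)


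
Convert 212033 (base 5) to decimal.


Positional values (base 5):
  3 × 5^0 = 3 × 1 = 3
  3 × 5^1 = 3 × 5 = 15
  0 × 5^2 = 0 × 25 = 0
  2 × 5^3 = 2 × 125 = 250
  1 × 5^4 = 1 × 625 = 625
  2 × 5^5 = 2 × 3125 = 6250
Sum = 3 + 15 + 0 + 250 + 625 + 6250
= 7143


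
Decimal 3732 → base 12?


Divide by 12 repeatedly:
3732 ÷ 12 = 311 remainder 0
311 ÷ 12 = 25 remainder 11
25 ÷ 12 = 2 remainder 1
2 ÷ 12 = 0 remainder 2
Reading remainders bottom-up:
= 21B0


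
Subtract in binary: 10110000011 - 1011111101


Align and subtract column by column (LSB to MSB, borrowing when needed):
  10110000011
- 01011111101
  -----------
  col 0: (1 - 0 borrow-in) - 1 → 1 - 1 = 0, borrow out 0
  col 1: (1 - 0 borrow-in) - 0 → 1 - 0 = 1, borrow out 0
  col 2: (0 - 0 borrow-in) - 1 → borrow from next column: (0+2) - 1 = 1, borrow out 1
  col 3: (0 - 1 borrow-in) - 1 → borrow from next column: (-1+2) - 1 = 0, borrow out 1
  col 4: (0 - 1 borrow-in) - 1 → borrow from next column: (-1+2) - 1 = 0, borrow out 1
  col 5: (0 - 1 borrow-in) - 1 → borrow from next column: (-1+2) - 1 = 0, borrow out 1
  col 6: (0 - 1 borrow-in) - 1 → borrow from next column: (-1+2) - 1 = 0, borrow out 1
  col 7: (1 - 1 borrow-in) - 1 → borrow from next column: (0+2) - 1 = 1, borrow out 1
  col 8: (1 - 1 borrow-in) - 0 → 0 - 0 = 0, borrow out 0
  col 9: (0 - 0 borrow-in) - 1 → borrow from next column: (0+2) - 1 = 1, borrow out 1
  col 10: (1 - 1 borrow-in) - 0 → 0 - 0 = 0, borrow out 0
Reading bits MSB→LSB: 01010000110
Strip leading zeros: 1010000110
= 1010000110


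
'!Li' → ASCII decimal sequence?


String: '!Li'  (3 characters)
Per-character ASCII lookup:
  '!': special character: '!' = 33
  'L': uppercase starts at 65: 'L' = 65 + 11 = 76
  'i': lowercase starts at 97: 'i' = 97 + 8 = 105
= 33 76 105


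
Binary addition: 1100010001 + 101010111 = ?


Align and add column by column (LSB to MSB, carry propagating):
  01100010001
+ 00101010111
  -----------
  col 0: 1 + 1 + 0 (carry in) = 2 → bit 0, carry out 1
  col 1: 0 + 1 + 1 (carry in) = 2 → bit 0, carry out 1
  col 2: 0 + 1 + 1 (carry in) = 2 → bit 0, carry out 1
  col 3: 0 + 0 + 1 (carry in) = 1 → bit 1, carry out 0
  col 4: 1 + 1 + 0 (carry in) = 2 → bit 0, carry out 1
  col 5: 0 + 0 + 1 (carry in) = 1 → bit 1, carry out 0
  col 6: 0 + 1 + 0 (carry in) = 1 → bit 1, carry out 0
  col 7: 0 + 0 + 0 (carry in) = 0 → bit 0, carry out 0
  col 8: 1 + 1 + 0 (carry in) = 2 → bit 0, carry out 1
  col 9: 1 + 0 + 1 (carry in) = 2 → bit 0, carry out 1
  col 10: 0 + 0 + 1 (carry in) = 1 → bit 1, carry out 0
Reading bits MSB→LSB: 10001101000
Strip leading zeros: 10001101000
= 10001101000


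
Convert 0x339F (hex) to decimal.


Positional values:
Position 0: F × 16^0 = 15 × 1 = 15
Position 1: 9 × 16^1 = 9 × 16 = 144
Position 2: 3 × 16^2 = 3 × 256 = 768
Position 3: 3 × 16^3 = 3 × 4096 = 12288
Sum = 15 + 144 + 768 + 12288
= 13215


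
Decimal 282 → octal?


Divide by 8 repeatedly:
282 ÷ 8 = 35 remainder 2
35 ÷ 8 = 4 remainder 3
4 ÷ 8 = 0 remainder 4
Reading remainders bottom-up:
= 0o432


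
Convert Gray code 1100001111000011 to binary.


Gray code: 1100001111000011
MSB stays the same: 1
Each subsequent bit = prev_binary XOR current_gray:
  B[1] = 1 XOR 1 = 0
  B[2] = 0 XOR 0 = 0
  B[3] = 0 XOR 0 = 0
  B[4] = 0 XOR 0 = 0
  B[5] = 0 XOR 0 = 0
  B[6] = 0 XOR 1 = 1
  B[7] = 1 XOR 1 = 0
  B[8] = 0 XOR 1 = 1
  B[9] = 1 XOR 1 = 0
  B[10] = 0 XOR 0 = 0
  B[11] = 0 XOR 0 = 0
  B[12] = 0 XOR 0 = 0
  B[13] = 0 XOR 0 = 0
  B[14] = 0 XOR 1 = 1
  B[15] = 1 XOR 1 = 0
= 1000001010000010 (33410 decimal)


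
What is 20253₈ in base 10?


Positional values:
Position 0: 3 × 8^0 = 3
Position 1: 5 × 8^1 = 40
Position 2: 2 × 8^2 = 128
Position 3: 0 × 8^3 = 0
Position 4: 2 × 8^4 = 8192
Sum = 3 + 40 + 128 + 0 + 8192
= 8363


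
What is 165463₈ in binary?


Each octal digit → 3 binary bits:
  1 = 001
  6 = 110
  5 = 101
  4 = 100
  6 = 110
  3 = 011
Concatenate: 001 110 101 100 110 011
= 001110101100110011


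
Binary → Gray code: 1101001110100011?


Binary: 1101001110100011
Gray code: G = B XOR (B >> 1)
B >> 1 = 0110100111010001
1101001110100011 XOR 0110100111010001:
  1 XOR 0 = 1
  1 XOR 1 = 0
  0 XOR 1 = 1
  1 XOR 0 = 1
  0 XOR 1 = 1
  0 XOR 0 = 0
  1 XOR 0 = 1
  1 XOR 1 = 0
  1 XOR 1 = 0
  0 XOR 1 = 1
  1 XOR 0 = 1
  0 XOR 1 = 1
  0 XOR 0 = 0
  0 XOR 0 = 0
  1 XOR 0 = 1
  1 XOR 1 = 0
= 1011101001110010


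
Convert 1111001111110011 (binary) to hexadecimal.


Group into 4-bit nibbles: 1111001111110011
  1111 = F
  0011 = 3
  1111 = F
  0011 = 3
= 0xF3F3


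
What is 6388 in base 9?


Divide by 9 repeatedly:
6388 ÷ 9 = 709 remainder 7
709 ÷ 9 = 78 remainder 7
78 ÷ 9 = 8 remainder 6
8 ÷ 9 = 0 remainder 8
Reading remainders bottom-up:
= 8677


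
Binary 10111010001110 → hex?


Group into 4-bit nibbles: 0010111010001110
  0010 = 2
  1110 = E
  1000 = 8
  1110 = E
= 0x2E8E


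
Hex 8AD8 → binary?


Each hex digit → 4 binary bits:
  8 = 1000
  A = 1010
  D = 1101
  8 = 1000
Concatenate: 1000 1010 1101 1000
= 1000101011011000


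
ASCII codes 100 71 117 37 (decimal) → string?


Codes (decimal): 100 71 117 37
Per-code ASCII lookup:
  100  (range 97-122: lowercase, 100 - 97 = 3) → 'd'
  71  (range 65-90: uppercase, 71 - 65 = 6) → 'G'
  117  (range 97-122: lowercase, 117 - 97 = 20) → 'u'
  37  (special character) → '%'
= 'dGu%'


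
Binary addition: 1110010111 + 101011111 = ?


Align and add column by column (LSB to MSB, carry propagating):
  01110010111
+ 00101011111
  -----------
  col 0: 1 + 1 + 0 (carry in) = 2 → bit 0, carry out 1
  col 1: 1 + 1 + 1 (carry in) = 3 → bit 1, carry out 1
  col 2: 1 + 1 + 1 (carry in) = 3 → bit 1, carry out 1
  col 3: 0 + 1 + 1 (carry in) = 2 → bit 0, carry out 1
  col 4: 1 + 1 + 1 (carry in) = 3 → bit 1, carry out 1
  col 5: 0 + 0 + 1 (carry in) = 1 → bit 1, carry out 0
  col 6: 0 + 1 + 0 (carry in) = 1 → bit 1, carry out 0
  col 7: 1 + 0 + 0 (carry in) = 1 → bit 1, carry out 0
  col 8: 1 + 1 + 0 (carry in) = 2 → bit 0, carry out 1
  col 9: 1 + 0 + 1 (carry in) = 2 → bit 0, carry out 1
  col 10: 0 + 0 + 1 (carry in) = 1 → bit 1, carry out 0
Reading bits MSB→LSB: 10011110110
Strip leading zeros: 10011110110
= 10011110110


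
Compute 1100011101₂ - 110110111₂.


Align and subtract column by column (LSB to MSB, borrowing when needed):
  1100011101
- 0110110111
  ----------
  col 0: (1 - 0 borrow-in) - 1 → 1 - 1 = 0, borrow out 0
  col 1: (0 - 0 borrow-in) - 1 → borrow from next column: (0+2) - 1 = 1, borrow out 1
  col 2: (1 - 1 borrow-in) - 1 → borrow from next column: (0+2) - 1 = 1, borrow out 1
  col 3: (1 - 1 borrow-in) - 0 → 0 - 0 = 0, borrow out 0
  col 4: (1 - 0 borrow-in) - 1 → 1 - 1 = 0, borrow out 0
  col 5: (0 - 0 borrow-in) - 1 → borrow from next column: (0+2) - 1 = 1, borrow out 1
  col 6: (0 - 1 borrow-in) - 0 → borrow from next column: (-1+2) - 0 = 1, borrow out 1
  col 7: (0 - 1 borrow-in) - 1 → borrow from next column: (-1+2) - 1 = 0, borrow out 1
  col 8: (1 - 1 borrow-in) - 1 → borrow from next column: (0+2) - 1 = 1, borrow out 1
  col 9: (1 - 1 borrow-in) - 0 → 0 - 0 = 0, borrow out 0
Reading bits MSB→LSB: 0101100110
Strip leading zeros: 101100110
= 101100110


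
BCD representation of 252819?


Each digit → 4-bit binary:
  2 → 0010
  5 → 0101
  2 → 0010
  8 → 1000
  1 → 0001
  9 → 1001
= 0010 0101 0010 1000 0001 1001


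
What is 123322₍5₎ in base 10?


Positional values (base 5):
  2 × 5^0 = 2 × 1 = 2
  2 × 5^1 = 2 × 5 = 10
  3 × 5^2 = 3 × 25 = 75
  3 × 5^3 = 3 × 125 = 375
  2 × 5^4 = 2 × 625 = 1250
  1 × 5^5 = 1 × 3125 = 3125
Sum = 2 + 10 + 75 + 375 + 1250 + 3125
= 4837


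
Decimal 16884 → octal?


Divide by 8 repeatedly:
16884 ÷ 8 = 2110 remainder 4
2110 ÷ 8 = 263 remainder 6
263 ÷ 8 = 32 remainder 7
32 ÷ 8 = 4 remainder 0
4 ÷ 8 = 0 remainder 4
Reading remainders bottom-up:
= 0o40764


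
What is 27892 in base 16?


Divide by 16 repeatedly:
27892 ÷ 16 = 1743 remainder 4 (4)
1743 ÷ 16 = 108 remainder 15 (F)
108 ÷ 16 = 6 remainder 12 (C)
6 ÷ 16 = 0 remainder 6 (6)
Reading remainders bottom-up:
= 0x6CF4


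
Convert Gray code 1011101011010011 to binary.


Gray code: 1011101011010011
MSB stays the same: 1
Each subsequent bit = prev_binary XOR current_gray:
  B[1] = 1 XOR 0 = 1
  B[2] = 1 XOR 1 = 0
  B[3] = 0 XOR 1 = 1
  B[4] = 1 XOR 1 = 0
  B[5] = 0 XOR 0 = 0
  B[6] = 0 XOR 1 = 1
  B[7] = 1 XOR 0 = 1
  B[8] = 1 XOR 1 = 0
  B[9] = 0 XOR 1 = 1
  B[10] = 1 XOR 0 = 1
  B[11] = 1 XOR 1 = 0
  B[12] = 0 XOR 0 = 0
  B[13] = 0 XOR 0 = 0
  B[14] = 0 XOR 1 = 1
  B[15] = 1 XOR 1 = 0
= 1101001101100010 (54114 decimal)


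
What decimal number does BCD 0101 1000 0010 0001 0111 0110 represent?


Each 4-bit group → digit:
  0101 → 5
  1000 → 8
  0010 → 2
  0001 → 1
  0111 → 7
  0110 → 6
= 582176


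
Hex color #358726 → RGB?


Hex: #358726
R = 35₁₆ = 53
G = 87₁₆ = 135
B = 26₁₆ = 38
= RGB(53, 135, 38)


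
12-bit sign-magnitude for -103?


Sign bit: 1 (negative)
Magnitude: 103 = 00001100111
= 100001100111


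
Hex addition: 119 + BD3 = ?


Align and add column by column (LSB to MSB, each column mod 16 with carry):
  0119
+ 0BD3
  ----
  col 0: 9(9) + 3(3) + 0 (carry in) = 12 → C(12), carry out 0
  col 1: 1(1) + D(13) + 0 (carry in) = 14 → E(14), carry out 0
  col 2: 1(1) + B(11) + 0 (carry in) = 12 → C(12), carry out 0
  col 3: 0(0) + 0(0) + 0 (carry in) = 0 → 0(0), carry out 0
Reading digits MSB→LSB: 0CEC
Strip leading zeros: CEC
= 0xCEC


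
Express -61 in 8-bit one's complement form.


Original: 00111101
Invert all bits:
  bit 0: 0 → 1
  bit 1: 0 → 1
  bit 2: 1 → 0
  bit 3: 1 → 0
  bit 4: 1 → 0
  bit 5: 1 → 0
  bit 6: 0 → 1
  bit 7: 1 → 0
= 11000010


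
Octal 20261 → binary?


Each octal digit → 3 binary bits:
  2 = 010
  0 = 000
  2 = 010
  6 = 110
  1 = 001
Concatenate: 010 000 010 110 001
= 010000010110001


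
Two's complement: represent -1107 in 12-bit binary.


Original: 010001010011
Step 1 - Invert all bits: 101110101100
Step 2 - Add 1: 101110101100 + 1
= 101110101101 (represents -1107)


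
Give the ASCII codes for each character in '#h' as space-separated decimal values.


String: '#h'  (2 characters)
Per-character ASCII lookup:
  '#': special character: '#' = 35
  'h': lowercase starts at 97: 'h' = 97 + 7 = 104
= 35 104


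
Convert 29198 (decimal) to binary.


Divide by 2 repeatedly:
29198 ÷ 2 = 14599 remainder 0
14599 ÷ 2 = 7299 remainder 1
7299 ÷ 2 = 3649 remainder 1
3649 ÷ 2 = 1824 remainder 1
1824 ÷ 2 = 912 remainder 0
912 ÷ 2 = 456 remainder 0
456 ÷ 2 = 228 remainder 0
228 ÷ 2 = 114 remainder 0
114 ÷ 2 = 57 remainder 0
57 ÷ 2 = 28 remainder 1
28 ÷ 2 = 14 remainder 0
14 ÷ 2 = 7 remainder 0
7 ÷ 2 = 3 remainder 1
3 ÷ 2 = 1 remainder 1
1 ÷ 2 = 0 remainder 1
Reading remainders bottom-up:
= 111001000001110


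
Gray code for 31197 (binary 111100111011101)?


Binary: 111100111011101
Gray code: G = B XOR (B >> 1)
B >> 1 = 011110011101110
111100111011101 XOR 011110011101110:
  1 XOR 0 = 1
  1 XOR 1 = 0
  1 XOR 1 = 0
  1 XOR 1 = 0
  0 XOR 1 = 1
  0 XOR 0 = 0
  1 XOR 0 = 1
  1 XOR 1 = 0
  1 XOR 1 = 0
  0 XOR 1 = 1
  1 XOR 0 = 1
  1 XOR 1 = 0
  1 XOR 1 = 0
  0 XOR 1 = 1
  1 XOR 0 = 1
= 100010100110011


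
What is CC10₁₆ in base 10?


Positional values:
Position 0: 0 × 16^0 = 0 × 1 = 0
Position 1: 1 × 16^1 = 1 × 16 = 16
Position 2: C × 16^2 = 12 × 256 = 3072
Position 3: C × 16^3 = 12 × 4096 = 49152
Sum = 0 + 16 + 3072 + 49152
= 52240


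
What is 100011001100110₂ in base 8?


Group into 3-bit groups: 100011001100110
  100 = 4
  011 = 3
  001 = 1
  100 = 4
  110 = 6
= 0o43146


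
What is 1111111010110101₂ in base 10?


Positional values:
Bit 0: 1 × 2^0 = 1
Bit 2: 1 × 2^2 = 4
Bit 4: 1 × 2^4 = 16
Bit 5: 1 × 2^5 = 32
Bit 7: 1 × 2^7 = 128
Bit 9: 1 × 2^9 = 512
Bit 10: 1 × 2^10 = 1024
Bit 11: 1 × 2^11 = 2048
Bit 12: 1 × 2^12 = 4096
Bit 13: 1 × 2^13 = 8192
Bit 14: 1 × 2^14 = 16384
Bit 15: 1 × 2^15 = 32768
Sum = 1 + 4 + 16 + 32 + 128 + 512 + 1024 + 2048 + 4096 + 8192 + 16384 + 32768
= 65205


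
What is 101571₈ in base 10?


Positional values:
Position 0: 1 × 8^0 = 1
Position 1: 7 × 8^1 = 56
Position 2: 5 × 8^2 = 320
Position 3: 1 × 8^3 = 512
Position 4: 0 × 8^4 = 0
Position 5: 1 × 8^5 = 32768
Sum = 1 + 56 + 320 + 512 + 0 + 32768
= 33657


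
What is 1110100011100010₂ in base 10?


Positional values:
Bit 1: 1 × 2^1 = 2
Bit 5: 1 × 2^5 = 32
Bit 6: 1 × 2^6 = 64
Bit 7: 1 × 2^7 = 128
Bit 11: 1 × 2^11 = 2048
Bit 13: 1 × 2^13 = 8192
Bit 14: 1 × 2^14 = 16384
Bit 15: 1 × 2^15 = 32768
Sum = 2 + 32 + 64 + 128 + 2048 + 8192 + 16384 + 32768
= 59618


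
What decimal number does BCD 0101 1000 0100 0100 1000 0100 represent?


Each 4-bit group → digit:
  0101 → 5
  1000 → 8
  0100 → 4
  0100 → 4
  1000 → 8
  0100 → 4
= 584484


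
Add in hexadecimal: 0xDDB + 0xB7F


Align and add column by column (LSB to MSB, each column mod 16 with carry):
  0DDB
+ 0B7F
  ----
  col 0: B(11) + F(15) + 0 (carry in) = 26 → A(10), carry out 1
  col 1: D(13) + 7(7) + 1 (carry in) = 21 → 5(5), carry out 1
  col 2: D(13) + B(11) + 1 (carry in) = 25 → 9(9), carry out 1
  col 3: 0(0) + 0(0) + 1 (carry in) = 1 → 1(1), carry out 0
Reading digits MSB→LSB: 195A
Strip leading zeros: 195A
= 0x195A


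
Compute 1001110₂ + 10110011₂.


Align and add column by column (LSB to MSB, carry propagating):
  001001110
+ 010110011
  ---------
  col 0: 0 + 1 + 0 (carry in) = 1 → bit 1, carry out 0
  col 1: 1 + 1 + 0 (carry in) = 2 → bit 0, carry out 1
  col 2: 1 + 0 + 1 (carry in) = 2 → bit 0, carry out 1
  col 3: 1 + 0 + 1 (carry in) = 2 → bit 0, carry out 1
  col 4: 0 + 1 + 1 (carry in) = 2 → bit 0, carry out 1
  col 5: 0 + 1 + 1 (carry in) = 2 → bit 0, carry out 1
  col 6: 1 + 0 + 1 (carry in) = 2 → bit 0, carry out 1
  col 7: 0 + 1 + 1 (carry in) = 2 → bit 0, carry out 1
  col 8: 0 + 0 + 1 (carry in) = 1 → bit 1, carry out 0
Reading bits MSB→LSB: 100000001
Strip leading zeros: 100000001
= 100000001


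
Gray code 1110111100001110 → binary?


Gray code: 1110111100001110
MSB stays the same: 1
Each subsequent bit = prev_binary XOR current_gray:
  B[1] = 1 XOR 1 = 0
  B[2] = 0 XOR 1 = 1
  B[3] = 1 XOR 0 = 1
  B[4] = 1 XOR 1 = 0
  B[5] = 0 XOR 1 = 1
  B[6] = 1 XOR 1 = 0
  B[7] = 0 XOR 1 = 1
  B[8] = 1 XOR 0 = 1
  B[9] = 1 XOR 0 = 1
  B[10] = 1 XOR 0 = 1
  B[11] = 1 XOR 0 = 1
  B[12] = 1 XOR 1 = 0
  B[13] = 0 XOR 1 = 1
  B[14] = 1 XOR 1 = 0
  B[15] = 0 XOR 0 = 0
= 1011010111110100 (46580 decimal)


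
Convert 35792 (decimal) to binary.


Divide by 2 repeatedly:
35792 ÷ 2 = 17896 remainder 0
17896 ÷ 2 = 8948 remainder 0
8948 ÷ 2 = 4474 remainder 0
4474 ÷ 2 = 2237 remainder 0
2237 ÷ 2 = 1118 remainder 1
1118 ÷ 2 = 559 remainder 0
559 ÷ 2 = 279 remainder 1
279 ÷ 2 = 139 remainder 1
139 ÷ 2 = 69 remainder 1
69 ÷ 2 = 34 remainder 1
34 ÷ 2 = 17 remainder 0
17 ÷ 2 = 8 remainder 1
8 ÷ 2 = 4 remainder 0
4 ÷ 2 = 2 remainder 0
2 ÷ 2 = 1 remainder 0
1 ÷ 2 = 0 remainder 1
Reading remainders bottom-up:
= 1000101111010000


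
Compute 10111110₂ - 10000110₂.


Align and subtract column by column (LSB to MSB, borrowing when needed):
  10111110
- 10000110
  --------
  col 0: (0 - 0 borrow-in) - 0 → 0 - 0 = 0, borrow out 0
  col 1: (1 - 0 borrow-in) - 1 → 1 - 1 = 0, borrow out 0
  col 2: (1 - 0 borrow-in) - 1 → 1 - 1 = 0, borrow out 0
  col 3: (1 - 0 borrow-in) - 0 → 1 - 0 = 1, borrow out 0
  col 4: (1 - 0 borrow-in) - 0 → 1 - 0 = 1, borrow out 0
  col 5: (1 - 0 borrow-in) - 0 → 1 - 0 = 1, borrow out 0
  col 6: (0 - 0 borrow-in) - 0 → 0 - 0 = 0, borrow out 0
  col 7: (1 - 0 borrow-in) - 1 → 1 - 1 = 0, borrow out 0
Reading bits MSB→LSB: 00111000
Strip leading zeros: 111000
= 111000


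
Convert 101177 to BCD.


Each digit → 4-bit binary:
  1 → 0001
  0 → 0000
  1 → 0001
  1 → 0001
  7 → 0111
  7 → 0111
= 0001 0000 0001 0001 0111 0111


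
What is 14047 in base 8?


Divide by 8 repeatedly:
14047 ÷ 8 = 1755 remainder 7
1755 ÷ 8 = 219 remainder 3
219 ÷ 8 = 27 remainder 3
27 ÷ 8 = 3 remainder 3
3 ÷ 8 = 0 remainder 3
Reading remainders bottom-up:
= 0o33337


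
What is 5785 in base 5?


Divide by 5 repeatedly:
5785 ÷ 5 = 1157 remainder 0
1157 ÷ 5 = 231 remainder 2
231 ÷ 5 = 46 remainder 1
46 ÷ 5 = 9 remainder 1
9 ÷ 5 = 1 remainder 4
1 ÷ 5 = 0 remainder 1
Reading remainders bottom-up:
= 141120


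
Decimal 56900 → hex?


Divide by 16 repeatedly:
56900 ÷ 16 = 3556 remainder 4 (4)
3556 ÷ 16 = 222 remainder 4 (4)
222 ÷ 16 = 13 remainder 14 (E)
13 ÷ 16 = 0 remainder 13 (D)
Reading remainders bottom-up:
= 0xDE44


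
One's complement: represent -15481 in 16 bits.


Original: 0011110001111001
Invert all bits:
  bit 0: 0 → 1
  bit 1: 0 → 1
  bit 2: 1 → 0
  bit 3: 1 → 0
  bit 4: 1 → 0
  bit 5: 1 → 0
  bit 6: 0 → 1
  bit 7: 0 → 1
  bit 8: 0 → 1
  bit 9: 1 → 0
  bit 10: 1 → 0
  bit 11: 1 → 0
  bit 12: 1 → 0
  bit 13: 0 → 1
  bit 14: 0 → 1
  bit 15: 1 → 0
= 1100001110000110


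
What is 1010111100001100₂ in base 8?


Group into 3-bit groups: 001010111100001100
  001 = 1
  010 = 2
  111 = 7
  100 = 4
  001 = 1
  100 = 4
= 0o127414


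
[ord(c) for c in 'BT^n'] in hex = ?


String: 'BT^n'  (4 characters)
Per-character ASCII lookup:
  'B': uppercase starts at 65: 'B' = 65 + 1 = 66 → 0x42
  'T': uppercase starts at 65: 'T' = 65 + 19 = 84 → 0x54
  '^': special character: '^' = 94 → 0x5E
  'n': lowercase starts at 97: 'n' = 97 + 13 = 110 → 0x6E
= 0x42 0x54 0x5E 0x6E


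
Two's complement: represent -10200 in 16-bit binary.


Original: 0010011111011000
Step 1 - Invert all bits: 1101100000100111
Step 2 - Add 1: 1101100000100111 + 1
= 1101100000101000 (represents -10200)


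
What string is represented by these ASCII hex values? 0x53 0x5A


Codes (hex): 0x53 0x5A
Per-code ASCII lookup:
  0x53 = 83  (range 65-90: uppercase, 83 - 65 = 18) → 'S'
  0x5A = 90  (range 65-90: uppercase, 90 - 65 = 25) → 'Z'
= 'SZ'


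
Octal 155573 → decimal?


Positional values:
Position 0: 3 × 8^0 = 3
Position 1: 7 × 8^1 = 56
Position 2: 5 × 8^2 = 320
Position 3: 5 × 8^3 = 2560
Position 4: 5 × 8^4 = 20480
Position 5: 1 × 8^5 = 32768
Sum = 3 + 56 + 320 + 2560 + 20480 + 32768
= 56187


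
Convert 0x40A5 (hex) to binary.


Each hex digit → 4 binary bits:
  4 = 0100
  0 = 0000
  A = 1010
  5 = 0101
Concatenate: 0100 0000 1010 0101
= 0100000010100101


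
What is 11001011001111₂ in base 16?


Group into 4-bit nibbles: 0011001011001111
  0011 = 3
  0010 = 2
  1100 = C
  1111 = F
= 0x32CF


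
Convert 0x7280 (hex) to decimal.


Positional values:
Position 0: 0 × 16^0 = 0 × 1 = 0
Position 1: 8 × 16^1 = 8 × 16 = 128
Position 2: 2 × 16^2 = 2 × 256 = 512
Position 3: 7 × 16^3 = 7 × 4096 = 28672
Sum = 0 + 128 + 512 + 28672
= 29312


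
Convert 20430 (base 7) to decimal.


Positional values (base 7):
  0 × 7^0 = 0 × 1 = 0
  3 × 7^1 = 3 × 7 = 21
  4 × 7^2 = 4 × 49 = 196
  0 × 7^3 = 0 × 343 = 0
  2 × 7^4 = 2 × 2401 = 4802
Sum = 0 + 21 + 196 + 0 + 4802
= 5019


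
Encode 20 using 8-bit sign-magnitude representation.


Sign bit: 0 (positive)
Magnitude: 20 = 0010100
= 00010100


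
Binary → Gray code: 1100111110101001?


Binary: 1100111110101001
Gray code: G = B XOR (B >> 1)
B >> 1 = 0110011111010100
1100111110101001 XOR 0110011111010100:
  1 XOR 0 = 1
  1 XOR 1 = 0
  0 XOR 1 = 1
  0 XOR 0 = 0
  1 XOR 0 = 1
  1 XOR 1 = 0
  1 XOR 1 = 0
  1 XOR 1 = 0
  1 XOR 1 = 0
  0 XOR 1 = 1
  1 XOR 0 = 1
  0 XOR 1 = 1
  1 XOR 0 = 1
  0 XOR 1 = 1
  0 XOR 0 = 0
  1 XOR 0 = 1
= 1010100001111101


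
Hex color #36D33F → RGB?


Hex: #36D33F
R = 36₁₆ = 54
G = D3₁₆ = 211
B = 3F₁₆ = 63
= RGB(54, 211, 63)


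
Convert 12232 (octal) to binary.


Each octal digit → 3 binary bits:
  1 = 001
  2 = 010
  2 = 010
  3 = 011
  2 = 010
Concatenate: 001 010 010 011 010
= 001010010011010
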